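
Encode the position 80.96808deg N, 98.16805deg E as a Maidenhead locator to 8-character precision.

NR90cx02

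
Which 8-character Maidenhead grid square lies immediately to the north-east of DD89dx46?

DD89dx57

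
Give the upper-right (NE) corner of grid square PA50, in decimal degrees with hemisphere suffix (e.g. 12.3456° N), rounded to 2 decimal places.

89.00° S, 132.00° E

Field P=15, A=0: +15·20° lon, +0·10° lat → SW at lon 120°, lat -90°.
Square 5, 0: +5·2° lon, +0·1° lat → SW at lon 130°, lat -90°.
Cell spans 2° lon × 1° lat. NE corner is SW corner plus one full cell.
latitude 89.00° S, longitude 132.00° E.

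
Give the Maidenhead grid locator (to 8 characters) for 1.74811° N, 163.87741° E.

RJ11wr59

Add 180° to longitude and 90° to latitude: 343.87741, 91.74811.
Field: lon ⌊343.87741/20⌋ = 17 → R; lat ⌊91.74811/10⌋ = 9 → J.
Square: lon ⌊3.87741/2⌋ = 1; lat ⌊1.74811/1⌋ = 1.
Subsquare: lon ⌊1.87741/0.0833333⌋ = 22 → w; lat ⌊0.74811/0.0416667⌋ = 17 → r.
Extended square: lon ⌊0.04408/0.00833333⌋ = 5; lat ⌊0.03978/0.00416667⌋ = 9.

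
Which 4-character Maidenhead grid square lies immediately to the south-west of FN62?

FN51

Longitude square 6; −1 → 5.
Latitude square 2; −1 → 1.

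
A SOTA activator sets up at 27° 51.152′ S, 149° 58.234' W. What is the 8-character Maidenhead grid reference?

BG52ad35

Shift to the Maidenhead origin (180°W, 90°S): lon 30.02943, lat 62.14747.
Field: lon ⌊30.02943/20⌋ = 1 → B; lat ⌊62.14747/10⌋ = 6 → G.
Square: lon ⌊10.02943/2⌋ = 5; lat ⌊2.14747/1⌋ = 2.
Subsquare: lon ⌊0.02943/0.0833333⌋ = 0 → a; lat ⌊0.14747/0.0416667⌋ = 3 → d.
Extended square: lon ⌊0.02943/0.00833333⌋ = 3; lat ⌊0.02247/0.00416667⌋ = 5.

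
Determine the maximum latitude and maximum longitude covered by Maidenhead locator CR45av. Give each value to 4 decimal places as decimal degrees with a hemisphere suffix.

Field C=2, R=17: +2·20° lon, +17·10° lat → SW at lon -140°, lat 80°.
Square 4, 5: +4·2° lon, +5·1° lat → SW at lon -132°, lat 85°.
Subsquare a=0, v=21: +0·0.0833333° lon, +21·0.0416667° lat → SW at lon -132°, lat 85.875°.
Cell spans 0.0833333° lon × 0.0416667° lat. NE corner is SW corner plus one full cell.
latitude 85.9167° N, longitude 131.9167° W.

85.9167° N, 131.9167° W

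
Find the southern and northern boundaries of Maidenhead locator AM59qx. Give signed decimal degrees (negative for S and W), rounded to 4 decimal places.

39.9583, 40.0000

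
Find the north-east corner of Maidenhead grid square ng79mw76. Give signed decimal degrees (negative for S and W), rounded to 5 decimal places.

Field N=13, G=6: +13·20° lon, +6·10° lat → SW at lon 80°, lat -30°.
Square 7, 9: +7·2° lon, +9·1° lat → SW at lon 94°, lat -21°.
Subsquare m=12, w=22: +12·0.0833333° lon, +22·0.0416667° lat → SW at lon 95°, lat -20.0833°.
Extended square 7, 6: +7·0.00833333° lon, +6·0.00416667° lat → SW at lon 95.0583°, lat -20.0583°.
Cell spans 0.00833333° lon × 0.00416667° lat. NE corner is SW corner plus one full cell.
latitude -20.05417, longitude 95.06667.

-20.05417, 95.06667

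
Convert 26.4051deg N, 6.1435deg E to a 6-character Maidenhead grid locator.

Add 180° to longitude and 90° to latitude: 186.1435, 116.4051.
Field (20°×10°, letters A–R): 186.1435/20 → 9 → J, 116.4051/10 → 11 → L; chars JL.
Square (2°×1°, digits 0–9): 6.1435/2 → 3, 6.4051/1 → 6; chars 36.
Subsquare (5′×2.5′, letters a–x): 0.1435/0.0833333 → 1 → b, 0.4051/0.0416667 → 9 → j; chars bj.

JL36bj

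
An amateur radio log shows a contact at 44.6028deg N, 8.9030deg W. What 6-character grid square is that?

Add 180° to longitude and 90° to latitude: 171.0970, 134.6028.
Field: 171.0970/20 → 8 → I, 134.6028/10 → 13 → N; chars IN.
Square: 11.0970/2 → 5, 4.6028/1 → 4; chars 54.
Subsquare: 1.0970/0.0833333 → 13 → n, 0.6028/0.0416667 → 14 → o; chars no.

IN54no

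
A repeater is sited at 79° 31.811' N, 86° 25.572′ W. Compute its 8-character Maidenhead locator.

EQ69sm87

Add 180° to longitude and 90° to latitude: 93.57380, 169.53018.
Field: lon ⌊93.57380/20⌋ = 4 → E; lat ⌊169.53018/10⌋ = 16 → Q.
Square: lon ⌊13.57380/2⌋ = 6; lat ⌊9.53018/1⌋ = 9.
Subsquare: lon ⌊1.57380/0.0833333⌋ = 18 → s; lat ⌊0.53018/0.0416667⌋ = 12 → m.
Extended square: lon ⌊0.07380/0.00833333⌋ = 8; lat ⌊0.03018/0.00416667⌋ = 7.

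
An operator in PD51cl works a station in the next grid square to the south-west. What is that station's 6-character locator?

PD51bk

Longitude subsquare c = 2; −1 → 1 = b.
Latitude subsquare l = 11; −1 → 10 = k.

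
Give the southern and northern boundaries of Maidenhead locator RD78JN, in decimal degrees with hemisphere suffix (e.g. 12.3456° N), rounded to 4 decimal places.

Field R=17, D=3: +17·20° lon, +3·10° lat → SW at lon 160°, lat -60°.
Square 7, 8: +7·2° lon, +8·1° lat → SW at lon 174°, lat -52°.
Subsquare j=9, n=13: +9·0.0833333° lon, +13·0.0416667° lat → SW at lon 174.75°, lat -51.4583°.
Cell spans 0.0833333° lon × 0.0416667° lat.
south 51.4583° S, north 51.4167° S.

51.4583° S, 51.4167° S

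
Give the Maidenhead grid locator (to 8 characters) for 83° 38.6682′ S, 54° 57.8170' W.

GA26mi45

Offset from 180°W / 90°S: lon 125.03638°, lat 6.35553°.
Field: 125.03638/20 → 6 → G, 6.35553/10 → 0 → A; chars GA.
Square: 5.03638/2 → 2, 6.35553/1 → 6; chars 26.
Subsquare: 1.03638/0.0833333 → 12 → m, 0.35553/0.0416667 → 8 → i; chars mi.
Extended square: 0.03638/0.00833333 → 4, 0.02220/0.00416667 → 5; chars 45.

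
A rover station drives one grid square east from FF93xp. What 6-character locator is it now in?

GF03ap

Longitude subsquare x = 23; +1 → 24, wraps to 0 = a, carry into square.
Longitude square 9; +1 → 10, wraps to 0, carry into field.
Longitude field F = 5; +1 → 6 = G.
The latitude characters are unchanged.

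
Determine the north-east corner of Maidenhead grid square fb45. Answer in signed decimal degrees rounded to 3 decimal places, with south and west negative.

Field F=5, B=1: +5·20° lon, +1·10° lat → SW at lon -80°, lat -80°.
Square 4, 5: +4·2° lon, +5·1° lat → SW at lon -72°, lat -75°.
Cell spans 2° lon × 1° lat. NE corner is SW corner plus one full cell.
latitude -74.000, longitude -70.000.

-74.000, -70.000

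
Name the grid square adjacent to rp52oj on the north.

Latitude subsquare j = 9; +1 → 10 = k.
The longitude characters are unchanged.

RP52ok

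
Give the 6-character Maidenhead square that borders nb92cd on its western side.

NB92bd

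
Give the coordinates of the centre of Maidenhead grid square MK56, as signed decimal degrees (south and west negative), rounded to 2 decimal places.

16.50, 71.00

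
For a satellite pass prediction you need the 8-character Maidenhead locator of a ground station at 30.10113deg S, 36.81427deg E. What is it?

Offset from 180°W / 90°S: lon 216.81427°, lat 59.89887°.
Field: lon ⌊216.81427/20⌋ = 10 → K; lat ⌊59.89887/10⌋ = 5 → F.
Square: lon ⌊16.81427/2⌋ = 8; lat ⌊9.89887/1⌋ = 9.
Subsquare: lon ⌊0.81427/0.0833333⌋ = 9 → j; lat ⌊0.89887/0.0416667⌋ = 21 → v.
Extended square: lon ⌊0.06427/0.00833333⌋ = 7; lat ⌊0.02387/0.00416667⌋ = 5.

KF89jv75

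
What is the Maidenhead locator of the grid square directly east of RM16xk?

RM26ak

Longitude subsquare x = 23; +1 → 24, wraps to 0 = a, carry into square.
Longitude square 1; +1 → 2.
The latitude characters are unchanged.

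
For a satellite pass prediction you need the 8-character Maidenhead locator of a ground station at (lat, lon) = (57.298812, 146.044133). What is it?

QO37ah51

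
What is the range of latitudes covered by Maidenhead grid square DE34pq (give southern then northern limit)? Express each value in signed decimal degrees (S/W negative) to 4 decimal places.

Field D=3, E=4: +3·20° lon, +4·10° lat → SW at lon -120°, lat -50°.
Square 3, 4: +3·2° lon, +4·1° lat → SW at lon -114°, lat -46°.
Subsquare p=15, q=16: +15·0.0833333° lon, +16·0.0416667° lat → SW at lon -112.75°, lat -45.3333°.
Cell spans 0.0833333° lon × 0.0416667° lat.
south -45.3333, north -45.2917.

-45.3333, -45.2917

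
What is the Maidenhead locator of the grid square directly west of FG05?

EG95

Longitude square 0; −1 → -1, wraps to 9, carry into field.
Longitude field F = 5; −1 → 4 = E.
The latitude characters are unchanged.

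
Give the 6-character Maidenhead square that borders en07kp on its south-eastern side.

EN07lo

Longitude subsquare k = 10; +1 → 11 = l.
Latitude subsquare p = 15; −1 → 14 = o.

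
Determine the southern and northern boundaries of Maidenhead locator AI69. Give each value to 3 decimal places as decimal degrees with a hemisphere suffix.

1.000° S, 0.000° N

Field A=0, I=8: +0·20° lon, +8·10° lat → SW at lon -180°, lat -10°.
Square 6, 9: +6·2° lon, +9·1° lat → SW at lon -168°, lat -1°.
Cell spans 2° lon × 1° lat.
south 1.000° S, north 0.000° N.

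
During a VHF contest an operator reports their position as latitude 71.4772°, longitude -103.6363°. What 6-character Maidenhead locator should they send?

DQ81el

Shift to the Maidenhead origin (180°W, 90°S): lon 76.3637, lat 161.4772.
Field: lon ⌊76.3637/20⌋ = 3 → D; lat ⌊161.4772/10⌋ = 16 → Q.
Square: lon ⌊16.3637/2⌋ = 8; lat ⌊1.4772/1⌋ = 1.
Subsquare: lon ⌊0.3637/0.0833333⌋ = 4 → e; lat ⌊0.4772/0.0416667⌋ = 11 → l.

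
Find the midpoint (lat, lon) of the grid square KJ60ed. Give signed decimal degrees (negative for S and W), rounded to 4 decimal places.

0.1458, 32.3750

Field K=10, J=9: +10·20° lon, +9·10° lat → SW at lon 20°, lat 0°.
Square 6, 0: +6·2° lon, +0·1° lat → SW at lon 32°, lat 0°.
Subsquare e=4, d=3: +4·0.0833333° lon, +3·0.0416667° lat → SW at lon 32.3333°, lat 0.125°.
Cell spans 0.0833333° lon × 0.0416667° lat. Centre is SW corner plus half of each.
latitude 0.1458, longitude 32.3750.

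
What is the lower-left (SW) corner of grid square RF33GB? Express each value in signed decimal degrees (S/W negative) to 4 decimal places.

-36.9583, 166.5000

Field R=17, F=5: +17·20° lon, +5·10° lat → SW at lon 160°, lat -40°.
Square 3, 3: +3·2° lon, +3·1° lat → SW at lon 166°, lat -37°.
Subsquare g=6, b=1: +6·0.0833333° lon, +1·0.0416667° lat → SW at lon 166.5°, lat -36.9583°.
latitude -36.9583, longitude 166.5000.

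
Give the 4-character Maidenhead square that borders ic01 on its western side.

Longitude square 0; −1 → -1, wraps to 9, carry into field.
Longitude field I = 8; −1 → 7 = H.
The latitude characters are unchanged.

HC91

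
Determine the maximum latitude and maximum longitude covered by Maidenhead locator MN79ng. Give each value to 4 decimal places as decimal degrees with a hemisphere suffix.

49.2917° N, 75.1667° E

Field M=12, N=13: +12·20° lon, +13·10° lat → SW at lon 60°, lat 40°.
Square 7, 9: +7·2° lon, +9·1° lat → SW at lon 74°, lat 49°.
Subsquare n=13, g=6: +13·0.0833333° lon, +6·0.0416667° lat → SW at lon 75.0833°, lat 49.25°.
Cell spans 0.0833333° lon × 0.0416667° lat. NE corner is SW corner plus one full cell.
latitude 49.2917° N, longitude 75.1667° E.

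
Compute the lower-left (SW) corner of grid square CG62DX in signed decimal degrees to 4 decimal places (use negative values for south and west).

-27.0417, -127.7500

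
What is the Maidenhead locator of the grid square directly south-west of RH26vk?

RH26uj

Longitude subsquare v = 21; −1 → 20 = u.
Latitude subsquare k = 10; −1 → 9 = j.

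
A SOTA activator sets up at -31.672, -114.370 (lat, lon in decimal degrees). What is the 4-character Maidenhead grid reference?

DF28

Offset from 180°W / 90°S: lon 65.63°, lat 58.33°.
Field: 65.63/20 → 3 → D, 58.33/10 → 5 → F; chars DF.
Square: 5.63/2 → 2, 8.33/1 → 8; chars 28.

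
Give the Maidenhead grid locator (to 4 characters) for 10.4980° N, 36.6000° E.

KK80

Add 180° to longitude and 90° to latitude: 216.60, 100.50.
Field: 216.60/20 → 10 → K, 100.50/10 → 10 → K; chars KK.
Square: 16.60/2 → 8, 0.50/1 → 0; chars 80.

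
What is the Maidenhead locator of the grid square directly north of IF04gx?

IF05ga

Latitude subsquare x = 23; +1 → 24, wraps to 0 = a, carry into square.
Latitude square 4; +1 → 5.
The longitude characters are unchanged.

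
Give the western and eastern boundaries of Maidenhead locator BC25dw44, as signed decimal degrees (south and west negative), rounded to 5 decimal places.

-155.71667, -155.70833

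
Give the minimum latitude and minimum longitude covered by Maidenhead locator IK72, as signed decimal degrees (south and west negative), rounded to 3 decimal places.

12.000, -6.000

Field I=8, K=10: +8·20° lon, +10·10° lat → SW at lon -20°, lat 10°.
Square 7, 2: +7·2° lon, +2·1° lat → SW at lon -6°, lat 12°.
latitude 12.000, longitude -6.000.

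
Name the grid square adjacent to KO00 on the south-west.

Longitude square 0; −1 → -1, wraps to 9, carry into field.
Longitude field K = 10; −1 → 9 = J.
Latitude square 0; −1 → -1, wraps to 9, carry into field.
Latitude field O = 14; −1 → 13 = N.

JN99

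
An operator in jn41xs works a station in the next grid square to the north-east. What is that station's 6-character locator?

Longitude subsquare x = 23; +1 → 24, wraps to 0 = a, carry into square.
Longitude square 4; +1 → 5.
Latitude subsquare s = 18; +1 → 19 = t.

JN51at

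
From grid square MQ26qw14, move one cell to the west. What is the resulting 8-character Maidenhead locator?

MQ26qw04

Longitude extended square 1; −1 → 0.
The latitude characters are unchanged.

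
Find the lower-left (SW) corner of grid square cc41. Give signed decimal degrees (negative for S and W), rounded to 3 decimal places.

-69.000, -132.000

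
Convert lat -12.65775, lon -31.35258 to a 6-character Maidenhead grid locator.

HH47hi

Offset from 180°W / 90°S: lon 148.6474°, lat 77.3423°.
Field (20°×10°, letters A–R): lon ⌊148.6474/20⌋ = 7 → H; lat ⌊77.3423/10⌋ = 7 → H.
Square (2°×1°, digits 0–9): lon ⌊8.6474/2⌋ = 4; lat ⌊7.3423/1⌋ = 7.
Subsquare (5′×2.5′, letters a–x): lon ⌊0.6474/0.0833333⌋ = 7 → h; lat ⌊0.3423/0.0416667⌋ = 8 → i.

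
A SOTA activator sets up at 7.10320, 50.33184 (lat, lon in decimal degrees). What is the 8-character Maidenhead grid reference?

Shift to the Maidenhead origin (180°W, 90°S): lon 230.33184, lat 97.10320.
Field (20°×10°, letters A–R): 230.33184/20 → 11 → L, 97.10320/10 → 9 → J; chars LJ.
Square (2°×1°, digits 0–9): 10.33184/2 → 5, 7.10320/1 → 7; chars 57.
Subsquare (5′×2.5′, letters a–x): 0.33184/0.0833333 → 3 → d, 0.10320/0.0416667 → 2 → c; chars dc.
Extended square (30″×15″, digits 0–9): 0.08184/0.00833333 → 9, 0.01987/0.00416667 → 4; chars 94.

LJ57dc94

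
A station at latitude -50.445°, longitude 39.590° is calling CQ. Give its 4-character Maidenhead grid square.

KD99

Shift to the Maidenhead origin (180°W, 90°S): lon 219.59, lat 39.55.
Field: 219.59/20 → 10 → K, 39.55/10 → 3 → D; chars KD.
Square: 19.59/2 → 9, 9.55/1 → 9; chars 99.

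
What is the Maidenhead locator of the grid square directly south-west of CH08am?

BH98xl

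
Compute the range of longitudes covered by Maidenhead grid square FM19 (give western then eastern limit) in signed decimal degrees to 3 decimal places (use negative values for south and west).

-78.000, -76.000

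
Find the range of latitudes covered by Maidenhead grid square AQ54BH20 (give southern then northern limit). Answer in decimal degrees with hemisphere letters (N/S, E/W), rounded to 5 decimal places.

74.29167° N, 74.29583° N

Field A=0, Q=16: +0·20° lon, +16·10° lat → SW at lon -180°, lat 70°.
Square 5, 4: +5·2° lon, +4·1° lat → SW at lon -170°, lat 74°.
Subsquare b=1, h=7: +1·0.0833333° lon, +7·0.0416667° lat → SW at lon -169.917°, lat 74.2917°.
Extended square 2, 0: +2·0.00833333° lon, +0·0.00416667° lat → SW at lon -169.9°, lat 74.2917°.
Cell spans 0.00833333° lon × 0.00416667° lat.
south 74.29167° N, north 74.29583° N.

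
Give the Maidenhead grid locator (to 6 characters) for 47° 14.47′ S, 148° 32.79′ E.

QE42gs

Shift to the Maidenhead origin (180°W, 90°S): lon 328.5465, lat 42.7588.
Field: 328.5465/20 → 16 → Q, 42.7588/10 → 4 → E; chars QE.
Square: 8.5465/2 → 4, 2.7588/1 → 2; chars 42.
Subsquare: 0.5465/0.0833333 → 6 → g, 0.7588/0.0416667 → 18 → s; chars gs.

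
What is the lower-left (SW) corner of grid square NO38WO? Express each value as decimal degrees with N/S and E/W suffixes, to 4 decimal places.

58.5833° N, 87.8333° E

Field N=13, O=14: +13·20° lon, +14·10° lat → SW at lon 80°, lat 50°.
Square 3, 8: +3·2° lon, +8·1° lat → SW at lon 86°, lat 58°.
Subsquare w=22, o=14: +22·0.0833333° lon, +14·0.0416667° lat → SW at lon 87.8333°, lat 58.5833°.
latitude 58.5833° N, longitude 87.8333° E.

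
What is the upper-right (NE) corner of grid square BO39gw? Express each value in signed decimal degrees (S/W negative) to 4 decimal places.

59.9583, -153.4167

Field B=1, O=14: +1·20° lon, +14·10° lat → SW at lon -160°, lat 50°.
Square 3, 9: +3·2° lon, +9·1° lat → SW at lon -154°, lat 59°.
Subsquare g=6, w=22: +6·0.0833333° lon, +22·0.0416667° lat → SW at lon -153.5°, lat 59.9167°.
Cell spans 0.0833333° lon × 0.0416667° lat. NE corner is SW corner plus one full cell.
latitude 59.9583, longitude -153.4167.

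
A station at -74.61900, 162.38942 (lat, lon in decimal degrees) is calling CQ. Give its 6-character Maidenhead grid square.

Shift to the Maidenhead origin (180°W, 90°S): lon 342.3894, lat 15.3810.
Field (20°×10°, letters A–R): 342.3894/20 → 17 → R, 15.3810/10 → 1 → B; chars RB.
Square (2°×1°, digits 0–9): 2.3894/2 → 1, 5.3810/1 → 5; chars 15.
Subsquare (5′×2.5′, letters a–x): 0.3894/0.0833333 → 4 → e, 0.3810/0.0416667 → 9 → j; chars ej.

RB15ej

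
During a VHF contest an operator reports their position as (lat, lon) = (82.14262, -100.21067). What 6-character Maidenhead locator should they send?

DR92vd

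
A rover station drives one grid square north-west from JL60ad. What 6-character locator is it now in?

Longitude subsquare a = 0; −1 → -1, wraps to 23 = x, carry into square.
Longitude square 6; −1 → 5.
Latitude subsquare d = 3; +1 → 4 = e.

JL50xe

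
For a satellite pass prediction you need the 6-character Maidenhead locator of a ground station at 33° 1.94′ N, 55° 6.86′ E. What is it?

LM73na

Add 180° to longitude and 90° to latitude: 235.1143, 123.0323.
Field: 235.1143/20 → 11 → L, 123.0323/10 → 12 → M; chars LM.
Square: 15.1143/2 → 7, 3.0323/1 → 3; chars 73.
Subsquare: 1.1143/0.0833333 → 13 → n, 0.0323/0.0416667 → 0 → a; chars na.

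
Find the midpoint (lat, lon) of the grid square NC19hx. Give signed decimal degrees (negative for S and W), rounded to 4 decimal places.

Field N=13, C=2: +13·20° lon, +2·10° lat → SW at lon 80°, lat -70°.
Square 1, 9: +1·2° lon, +9·1° lat → SW at lon 82°, lat -61°.
Subsquare h=7, x=23: +7·0.0833333° lon, +23·0.0416667° lat → SW at lon 82.5833°, lat -60.0417°.
Cell spans 0.0833333° lon × 0.0416667° lat. Centre is SW corner plus half of each.
latitude -60.0208, longitude 82.6250.

-60.0208, 82.6250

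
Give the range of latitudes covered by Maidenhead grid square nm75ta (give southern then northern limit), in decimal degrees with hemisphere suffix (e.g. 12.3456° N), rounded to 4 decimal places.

35.0000° N, 35.0417° N

Field N=13, M=12: +13·20° lon, +12·10° lat → SW at lon 80°, lat 30°.
Square 7, 5: +7·2° lon, +5·1° lat → SW at lon 94°, lat 35°.
Subsquare t=19, a=0: +19·0.0833333° lon, +0·0.0416667° lat → SW at lon 95.5833°, lat 35°.
Cell spans 0.0833333° lon × 0.0416667° lat.
south 35.0000° N, north 35.0417° N.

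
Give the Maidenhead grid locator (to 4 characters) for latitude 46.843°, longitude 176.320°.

RN86

Shift to the Maidenhead origin (180°W, 90°S): lon 356.32, lat 136.84.
Field: 356.32/20 → 17 → R, 136.84/10 → 13 → N; chars RN.
Square: 16.32/2 → 8, 6.84/1 → 6; chars 86.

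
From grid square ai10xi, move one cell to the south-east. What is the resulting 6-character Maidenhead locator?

AI20ah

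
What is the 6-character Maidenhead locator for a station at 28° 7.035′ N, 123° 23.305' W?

Offset from 180°W / 90°S: lon 56.6116°, lat 118.1172°.
Field (20°×10°, letters A–R): 56.6116/20 → 2 → C, 118.1172/10 → 11 → L; chars CL.
Square (2°×1°, digits 0–9): 16.6116/2 → 8, 8.1172/1 → 8; chars 88.
Subsquare (5′×2.5′, letters a–x): 0.6116/0.0833333 → 7 → h, 0.1172/0.0416667 → 2 → c; chars hc.

CL88hc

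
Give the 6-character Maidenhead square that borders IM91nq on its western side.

Longitude subsquare n = 13; −1 → 12 = m.
The latitude characters are unchanged.

IM91mq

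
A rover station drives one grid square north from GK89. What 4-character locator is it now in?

GL80

Latitude square 9; +1 → 10, wraps to 0, carry into field.
Latitude field K = 10; +1 → 11 = L.
The longitude characters are unchanged.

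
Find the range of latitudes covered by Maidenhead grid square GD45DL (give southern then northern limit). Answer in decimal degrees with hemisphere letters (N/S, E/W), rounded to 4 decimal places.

Field G=6, D=3: +6·20° lon, +3·10° lat → SW at lon -60°, lat -60°.
Square 4, 5: +4·2° lon, +5·1° lat → SW at lon -52°, lat -55°.
Subsquare d=3, l=11: +3·0.0833333° lon, +11·0.0416667° lat → SW at lon -51.75°, lat -54.5417°.
Cell spans 0.0833333° lon × 0.0416667° lat.
south 54.5417° S, north 54.5000° S.

54.5417° S, 54.5000° S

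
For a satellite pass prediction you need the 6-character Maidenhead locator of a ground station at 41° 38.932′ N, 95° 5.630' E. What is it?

Offset from 180°W / 90°S: lon 275.0938°, lat 131.6489°.
Field (20°×10°, letters A–R): lon ⌊275.0938/20⌋ = 13 → N; lat ⌊131.6489/10⌋ = 13 → N.
Square (2°×1°, digits 0–9): lon ⌊15.0938/2⌋ = 7; lat ⌊1.6489/1⌋ = 1.
Subsquare (5′×2.5′, letters a–x): lon ⌊1.0938/0.0833333⌋ = 13 → n; lat ⌊0.6489/0.0416667⌋ = 15 → p.

NN71np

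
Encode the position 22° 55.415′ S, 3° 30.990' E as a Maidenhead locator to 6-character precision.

Add 180° to longitude and 90° to latitude: 183.5165, 67.0764.
Field: 183.5165/20 → 9 → J, 67.0764/10 → 6 → G; chars JG.
Square: 3.5165/2 → 1, 7.0764/1 → 7; chars 17.
Subsquare: 1.5165/0.0833333 → 18 → s, 0.0764/0.0416667 → 1 → b; chars sb.

JG17sb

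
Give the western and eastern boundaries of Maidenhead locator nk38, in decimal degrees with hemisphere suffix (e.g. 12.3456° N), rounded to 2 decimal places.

Field N=13, K=10: +13·20° lon, +10·10° lat → SW at lon 80°, lat 10°.
Square 3, 8: +3·2° lon, +8·1° lat → SW at lon 86°, lat 18°.
Cell spans 2° lon × 1° lat.
west 86.00° E, east 88.00° E.

86.00° E, 88.00° E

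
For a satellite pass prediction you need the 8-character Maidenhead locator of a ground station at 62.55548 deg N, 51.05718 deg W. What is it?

GP42ln33

Offset from 180°W / 90°S: lon 128.94282°, lat 152.55548°.
Field: 128.94282/20 → 6 → G, 152.55548/10 → 15 → P; chars GP.
Square: 8.94282/2 → 4, 2.55548/1 → 2; chars 42.
Subsquare: 0.94282/0.0833333 → 11 → l, 0.55548/0.0416667 → 13 → n; chars ln.
Extended square: 0.02615/0.00833333 → 3, 0.01381/0.00416667 → 3; chars 33.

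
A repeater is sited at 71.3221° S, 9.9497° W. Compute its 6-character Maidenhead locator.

Offset from 180°W / 90°S: lon 170.0503°, lat 18.6779°.
Field: lon ⌊170.0503/20⌋ = 8 → I; lat ⌊18.6779/10⌋ = 1 → B.
Square: lon ⌊10.0503/2⌋ = 5; lat ⌊8.6779/1⌋ = 8.
Subsquare: lon ⌊0.0503/0.0833333⌋ = 0 → a; lat ⌊0.6779/0.0416667⌋ = 16 → q.

IB58aq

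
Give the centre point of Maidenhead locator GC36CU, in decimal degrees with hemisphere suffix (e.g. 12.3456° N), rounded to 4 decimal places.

63.1458° S, 53.7917° W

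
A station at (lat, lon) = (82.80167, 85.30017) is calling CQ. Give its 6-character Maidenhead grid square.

NR22pt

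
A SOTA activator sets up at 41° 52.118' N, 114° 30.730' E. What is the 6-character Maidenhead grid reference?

ON71gu

Shift to the Maidenhead origin (180°W, 90°S): lon 294.5122, lat 131.8686.
Field: lon ⌊294.5122/20⌋ = 14 → O; lat ⌊131.8686/10⌋ = 13 → N.
Square: lon ⌊14.5122/2⌋ = 7; lat ⌊1.8686/1⌋ = 1.
Subsquare: lon ⌊0.5122/0.0833333⌋ = 6 → g; lat ⌊0.8686/0.0416667⌋ = 20 → u.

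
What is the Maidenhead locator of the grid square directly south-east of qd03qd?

QD03rc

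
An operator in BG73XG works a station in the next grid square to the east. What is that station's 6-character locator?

BG83ag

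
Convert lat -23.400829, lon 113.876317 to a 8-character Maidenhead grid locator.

OG66wo53

Shift to the Maidenhead origin (180°W, 90°S): lon 293.87632, lat 66.59917.
Field: lon ⌊293.87632/20⌋ = 14 → O; lat ⌊66.59917/10⌋ = 6 → G.
Square: lon ⌊13.87632/2⌋ = 6; lat ⌊6.59917/1⌋ = 6.
Subsquare: lon ⌊1.87632/0.0833333⌋ = 22 → w; lat ⌊0.59917/0.0416667⌋ = 14 → o.
Extended square: lon ⌊0.04298/0.00833333⌋ = 5; lat ⌊0.01584/0.00416667⌋ = 3.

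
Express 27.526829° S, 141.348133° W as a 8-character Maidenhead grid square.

BG92hl83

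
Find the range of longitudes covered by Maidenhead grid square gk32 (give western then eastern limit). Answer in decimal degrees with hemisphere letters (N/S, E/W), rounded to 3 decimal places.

54.000° W, 52.000° W

Field G=6, K=10: +6·20° lon, +10·10° lat → SW at lon -60°, lat 10°.
Square 3, 2: +3·2° lon, +2·1° lat → SW at lon -54°, lat 12°.
Cell spans 2° lon × 1° lat.
west 54.000° W, east 52.000° W.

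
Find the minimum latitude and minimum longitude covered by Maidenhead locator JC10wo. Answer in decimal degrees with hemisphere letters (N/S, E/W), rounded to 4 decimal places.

69.4167° S, 3.8333° E

Field J=9, C=2: +9·20° lon, +2·10° lat → SW at lon 0°, lat -70°.
Square 1, 0: +1·2° lon, +0·1° lat → SW at lon 2°, lat -70°.
Subsquare w=22, o=14: +22·0.0833333° lon, +14·0.0416667° lat → SW at lon 3.83333°, lat -69.4167°.
latitude 69.4167° S, longitude 3.8333° E.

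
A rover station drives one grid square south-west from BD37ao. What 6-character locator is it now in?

BD27xn

Longitude subsquare a = 0; −1 → -1, wraps to 23 = x, carry into square.
Longitude square 3; −1 → 2.
Latitude subsquare o = 14; −1 → 13 = n.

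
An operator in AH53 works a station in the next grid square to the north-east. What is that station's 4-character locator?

Longitude square 5; +1 → 6.
Latitude square 3; +1 → 4.

AH64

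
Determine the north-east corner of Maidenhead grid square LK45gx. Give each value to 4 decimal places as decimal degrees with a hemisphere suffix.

16.0000° N, 48.5833° E

Field L=11, K=10: +11·20° lon, +10·10° lat → SW at lon 40°, lat 10°.
Square 4, 5: +4·2° lon, +5·1° lat → SW at lon 48°, lat 15°.
Subsquare g=6, x=23: +6·0.0833333° lon, +23·0.0416667° lat → SW at lon 48.5°, lat 15.9583°.
Cell spans 0.0833333° lon × 0.0416667° lat. NE corner is SW corner plus one full cell.
latitude 16.0000° N, longitude 48.5833° E.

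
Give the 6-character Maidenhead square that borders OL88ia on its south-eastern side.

OL87jx

Longitude subsquare i = 8; +1 → 9 = j.
Latitude subsquare a = 0; −1 → -1, wraps to 23 = x, carry into square.
Latitude square 8; −1 → 7.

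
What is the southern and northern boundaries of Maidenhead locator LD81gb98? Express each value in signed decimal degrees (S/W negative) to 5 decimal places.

Field L=11, D=3: +11·20° lon, +3·10° lat → SW at lon 40°, lat -60°.
Square 8, 1: +8·2° lon, +1·1° lat → SW at lon 56°, lat -59°.
Subsquare g=6, b=1: +6·0.0833333° lon, +1·0.0416667° lat → SW at lon 56.5°, lat -58.9583°.
Extended square 9, 8: +9·0.00833333° lon, +8·0.00416667° lat → SW at lon 56.575°, lat -58.925°.
Cell spans 0.00833333° lon × 0.00416667° lat.
south -58.92500, north -58.92083.

-58.92500, -58.92083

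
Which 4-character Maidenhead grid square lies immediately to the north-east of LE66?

LE77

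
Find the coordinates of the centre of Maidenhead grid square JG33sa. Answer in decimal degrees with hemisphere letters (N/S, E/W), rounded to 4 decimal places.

26.9792° S, 7.5417° E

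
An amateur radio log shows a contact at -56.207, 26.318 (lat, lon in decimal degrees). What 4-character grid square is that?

Shift to the Maidenhead origin (180°W, 90°S): lon 206.32, lat 33.79.
Field: 206.32/20 → 10 → K, 33.79/10 → 3 → D; chars KD.
Square: 6.32/2 → 3, 3.79/1 → 3; chars 33.

KD33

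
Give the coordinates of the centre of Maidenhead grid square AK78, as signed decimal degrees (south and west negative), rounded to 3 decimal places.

18.500, -165.000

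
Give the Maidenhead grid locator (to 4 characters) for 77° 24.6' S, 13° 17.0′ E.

Add 180° to longitude and 90° to latitude: 193.28, 12.59.
Field: 193.28/20 → 9 → J, 12.59/10 → 1 → B; chars JB.
Square: 13.28/2 → 6, 2.59/1 → 2; chars 62.

JB62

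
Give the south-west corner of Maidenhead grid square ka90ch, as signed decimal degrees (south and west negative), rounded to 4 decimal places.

-89.7083, 38.1667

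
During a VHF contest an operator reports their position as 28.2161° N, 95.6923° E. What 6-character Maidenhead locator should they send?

NL78uf

Offset from 180°W / 90°S: lon 275.6923°, lat 118.2161°.
Field: 275.6923/20 → 13 → N, 118.2161/10 → 11 → L; chars NL.
Square: 15.6923/2 → 7, 8.2161/1 → 8; chars 78.
Subsquare: 1.6923/0.0833333 → 20 → u, 0.2161/0.0416667 → 5 → f; chars uf.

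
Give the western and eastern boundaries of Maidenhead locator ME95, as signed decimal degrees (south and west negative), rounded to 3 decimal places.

Field M=12, E=4: +12·20° lon, +4·10° lat → SW at lon 60°, lat -50°.
Square 9, 5: +9·2° lon, +5·1° lat → SW at lon 78°, lat -45°.
Cell spans 2° lon × 1° lat.
west 78.000, east 80.000.

78.000, 80.000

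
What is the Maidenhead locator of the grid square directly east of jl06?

JL16

Longitude square 0; +1 → 1.
The latitude characters are unchanged.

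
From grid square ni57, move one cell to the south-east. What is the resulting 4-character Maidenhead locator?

NI66

Longitude square 5; +1 → 6.
Latitude square 7; −1 → 6.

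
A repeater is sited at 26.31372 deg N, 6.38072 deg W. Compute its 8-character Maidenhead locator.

IL66th45

Add 180° to longitude and 90° to latitude: 173.61928, 116.31372.
Field (20°×10°, letters A–R): lon ⌊173.61928/20⌋ = 8 → I; lat ⌊116.31372/10⌋ = 11 → L.
Square (2°×1°, digits 0–9): lon ⌊13.61928/2⌋ = 6; lat ⌊6.31372/1⌋ = 6.
Subsquare (5′×2.5′, letters a–x): lon ⌊1.61928/0.0833333⌋ = 19 → t; lat ⌊0.31372/0.0416667⌋ = 7 → h.
Extended square (30″×15″, digits 0–9): lon ⌊0.03595/0.00833333⌋ = 4; lat ⌊0.02205/0.00416667⌋ = 5.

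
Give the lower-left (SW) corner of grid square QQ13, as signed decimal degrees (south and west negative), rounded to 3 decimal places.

73.000, 142.000

Field Q=16, Q=16: +16·20° lon, +16·10° lat → SW at lon 140°, lat 70°.
Square 1, 3: +1·2° lon, +3·1° lat → SW at lon 142°, lat 73°.
latitude 73.000, longitude 142.000.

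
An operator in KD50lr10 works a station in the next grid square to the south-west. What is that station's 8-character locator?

Longitude extended square 1; −1 → 0.
Latitude extended square 0; −1 → -1, wraps to 9, carry into subsquare.
Latitude subsquare r = 17; −1 → 16 = q.

KD50lq09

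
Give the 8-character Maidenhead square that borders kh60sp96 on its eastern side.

Longitude extended square 9; +1 → 10, wraps to 0, carry into subsquare.
Longitude subsquare s = 18; +1 → 19 = t.
The latitude characters are unchanged.

KH60tp06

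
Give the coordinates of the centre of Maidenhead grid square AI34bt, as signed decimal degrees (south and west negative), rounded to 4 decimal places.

-5.1875, -173.8750

Field A=0, I=8: +0·20° lon, +8·10° lat → SW at lon -180°, lat -10°.
Square 3, 4: +3·2° lon, +4·1° lat → SW at lon -174°, lat -6°.
Subsquare b=1, t=19: +1·0.0833333° lon, +19·0.0416667° lat → SW at lon -173.917°, lat -5.20833°.
Cell spans 0.0833333° lon × 0.0416667° lat. Centre is SW corner plus half of each.
latitude -5.1875, longitude -173.8750.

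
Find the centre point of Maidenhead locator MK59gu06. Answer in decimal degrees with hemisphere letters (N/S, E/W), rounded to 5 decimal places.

Field M=12, K=10: +12·20° lon, +10·10° lat → SW at lon 60°, lat 10°.
Square 5, 9: +5·2° lon, +9·1° lat → SW at lon 70°, lat 19°.
Subsquare g=6, u=20: +6·0.0833333° lon, +20·0.0416667° lat → SW at lon 70.5°, lat 19.8333°.
Extended square 0, 6: +0·0.00833333° lon, +6·0.00416667° lat → SW at lon 70.5°, lat 19.8583°.
Cell spans 0.00833333° lon × 0.00416667° lat. Centre is SW corner plus half of each.
latitude 19.86042° N, longitude 70.50417° E.

19.86042° N, 70.50417° E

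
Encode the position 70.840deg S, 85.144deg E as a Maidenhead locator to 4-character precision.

NB29

Add 180° to longitude and 90° to latitude: 265.14, 19.16.
Field: lon ⌊265.14/20⌋ = 13 → N; lat ⌊19.16/10⌋ = 1 → B.
Square: lon ⌊5.14/2⌋ = 2; lat ⌊9.16/1⌋ = 9.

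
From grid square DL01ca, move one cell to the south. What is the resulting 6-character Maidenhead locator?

DL00cx

Latitude subsquare a = 0; −1 → -1, wraps to 23 = x, carry into square.
Latitude square 1; −1 → 0.
The longitude characters are unchanged.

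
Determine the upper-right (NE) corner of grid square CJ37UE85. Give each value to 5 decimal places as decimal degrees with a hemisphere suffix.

7.19167° N, 132.25833° W

Field C=2, J=9: +2·20° lon, +9·10° lat → SW at lon -140°, lat 0°.
Square 3, 7: +3·2° lon, +7·1° lat → SW at lon -134°, lat 7°.
Subsquare u=20, e=4: +20·0.0833333° lon, +4·0.0416667° lat → SW at lon -132.333°, lat 7.16667°.
Extended square 8, 5: +8·0.00833333° lon, +5·0.00416667° lat → SW at lon -132.267°, lat 7.1875°.
Cell spans 0.00833333° lon × 0.00416667° lat. NE corner is SW corner plus one full cell.
latitude 7.19167° N, longitude 132.25833° W.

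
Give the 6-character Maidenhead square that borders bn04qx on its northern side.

Latitude subsquare x = 23; +1 → 24, wraps to 0 = a, carry into square.
Latitude square 4; +1 → 5.
The longitude characters are unchanged.

BN05qa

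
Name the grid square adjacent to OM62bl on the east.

OM62cl

Longitude subsquare b = 1; +1 → 2 = c.
The latitude characters are unchanged.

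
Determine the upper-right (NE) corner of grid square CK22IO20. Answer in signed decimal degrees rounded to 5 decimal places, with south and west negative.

12.58750, -135.30833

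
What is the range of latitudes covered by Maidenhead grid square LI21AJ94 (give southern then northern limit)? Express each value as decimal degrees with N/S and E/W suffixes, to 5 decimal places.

8.60833° S, 8.60417° S

Field L=11, I=8: +11·20° lon, +8·10° lat → SW at lon 40°, lat -10°.
Square 2, 1: +2·2° lon, +1·1° lat → SW at lon 44°, lat -9°.
Subsquare a=0, j=9: +0·0.0833333° lon, +9·0.0416667° lat → SW at lon 44°, lat -8.625°.
Extended square 9, 4: +9·0.00833333° lon, +4·0.00416667° lat → SW at lon 44.075°, lat -8.60833°.
Cell spans 0.00833333° lon × 0.00416667° lat.
south 8.60833° S, north 8.60417° S.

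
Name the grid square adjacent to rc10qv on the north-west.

RC10pw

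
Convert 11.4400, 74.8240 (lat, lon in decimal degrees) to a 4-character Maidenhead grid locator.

MK71

Shift to the Maidenhead origin (180°W, 90°S): lon 254.82, lat 101.44.
Field: 254.82/20 → 12 → M, 101.44/10 → 10 → K; chars MK.
Square: 14.82/2 → 7, 1.44/1 → 1; chars 71.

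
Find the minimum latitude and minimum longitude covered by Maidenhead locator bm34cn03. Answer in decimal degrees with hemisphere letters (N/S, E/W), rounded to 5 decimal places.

Field B=1, M=12: +1·20° lon, +12·10° lat → SW at lon -160°, lat 30°.
Square 3, 4: +3·2° lon, +4·1° lat → SW at lon -154°, lat 34°.
Subsquare c=2, n=13: +2·0.0833333° lon, +13·0.0416667° lat → SW at lon -153.833°, lat 34.5417°.
Extended square 0, 3: +0·0.00833333° lon, +3·0.00416667° lat → SW at lon -153.833°, lat 34.5542°.
latitude 34.55417° N, longitude 153.83333° W.

34.55417° N, 153.83333° W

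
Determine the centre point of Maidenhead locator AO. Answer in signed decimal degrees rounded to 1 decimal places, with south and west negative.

Field A=0, O=14: +0·20° lon, +14·10° lat → SW at lon -180°, lat 50°.
Cell spans 20° lon × 10° lat. Centre is SW corner plus half of each.
latitude 55.0, longitude -170.0.

55.0, -170.0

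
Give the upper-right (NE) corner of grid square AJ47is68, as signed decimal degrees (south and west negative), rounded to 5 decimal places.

7.78750, -171.27500

Field A=0, J=9: +0·20° lon, +9·10° lat → SW at lon -180°, lat 0°.
Square 4, 7: +4·2° lon, +7·1° lat → SW at lon -172°, lat 7°.
Subsquare i=8, s=18: +8·0.0833333° lon, +18·0.0416667° lat → SW at lon -171.333°, lat 7.75°.
Extended square 6, 8: +6·0.00833333° lon, +8·0.00416667° lat → SW at lon -171.283°, lat 7.78333°.
Cell spans 0.00833333° lon × 0.00416667° lat. NE corner is SW corner plus one full cell.
latitude 7.78750, longitude -171.27500.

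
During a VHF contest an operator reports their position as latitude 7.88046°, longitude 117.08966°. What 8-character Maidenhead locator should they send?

Shift to the Maidenhead origin (180°W, 90°S): lon 297.08966, lat 97.88046.
Field: lon ⌊297.08966/20⌋ = 14 → O; lat ⌊97.88046/10⌋ = 9 → J.
Square: lon ⌊17.08966/2⌋ = 8; lat ⌊7.88046/1⌋ = 7.
Subsquare: lon ⌊1.08966/0.0833333⌋ = 13 → n; lat ⌊0.88046/0.0416667⌋ = 21 → v.
Extended square: lon ⌊0.00633/0.00833333⌋ = 0; lat ⌊0.00546/0.00416667⌋ = 1.

OJ87nv01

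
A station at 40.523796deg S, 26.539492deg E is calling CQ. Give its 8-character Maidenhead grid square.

KE39gl44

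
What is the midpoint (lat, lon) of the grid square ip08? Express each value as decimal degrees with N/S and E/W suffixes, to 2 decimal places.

68.50° N, 19.00° W

Field I=8, P=15: +8·20° lon, +15·10° lat → SW at lon -20°, lat 60°.
Square 0, 8: +0·2° lon, +8·1° lat → SW at lon -20°, lat 68°.
Cell spans 2° lon × 1° lat. Centre is SW corner plus half of each.
latitude 68.50° N, longitude 19.00° W.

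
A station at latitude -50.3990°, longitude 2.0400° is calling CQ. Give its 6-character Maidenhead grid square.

JD19ao

Shift to the Maidenhead origin (180°W, 90°S): lon 182.0400, lat 39.6010.
Field: lon ⌊182.0400/20⌋ = 9 → J; lat ⌊39.6010/10⌋ = 3 → D.
Square: lon ⌊2.0400/2⌋ = 1; lat ⌊9.6010/1⌋ = 9.
Subsquare: lon ⌊0.0400/0.0833333⌋ = 0 → a; lat ⌊0.6010/0.0416667⌋ = 14 → o.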